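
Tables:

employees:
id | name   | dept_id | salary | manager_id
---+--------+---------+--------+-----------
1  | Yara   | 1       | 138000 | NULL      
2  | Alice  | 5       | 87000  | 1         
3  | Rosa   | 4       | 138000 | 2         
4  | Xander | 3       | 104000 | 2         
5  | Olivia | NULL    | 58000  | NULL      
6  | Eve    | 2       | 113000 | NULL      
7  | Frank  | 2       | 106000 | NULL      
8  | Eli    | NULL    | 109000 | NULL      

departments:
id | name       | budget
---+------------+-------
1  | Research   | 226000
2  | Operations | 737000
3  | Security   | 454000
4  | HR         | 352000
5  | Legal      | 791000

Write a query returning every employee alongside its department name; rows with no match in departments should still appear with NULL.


LEFT JOIN keeps every row from employees (the left table); where dept_id has no match in departments, the department columns become NULL. Walk through each employee:
  - employee 1 (Yara): dept_id=1 -> matches Research
  - employee 2 (Alice): dept_id=5 -> matches Legal
  - employee 3 (Rosa): dept_id=4 -> matches HR
  - employee 4 (Xander): dept_id=3 -> matches Security
  - employee 5 (Olivia): dept_id=NULL, no match -> kept with NULL
  - employee 6 (Eve): dept_id=2 -> matches Operations
  - employee 7 (Frank): dept_id=2 -> matches Operations
  - employee 8 (Eli): dept_id=NULL, no match -> kept with NULL
All 8 rows appear; 2 have NULL department.

SQL:
SELECT a.name, b.name AS department
FROM employees a
LEFT JOIN departments b ON a.dept_id = b.id

Result:
name   | department
-------+-----------
Yara   | Research  
Alice  | Legal     
Rosa   | HR        
Xander | Security  
Olivia | NULL      
Eve    | Operations
Frank  | Operations
Eli    | NULL      


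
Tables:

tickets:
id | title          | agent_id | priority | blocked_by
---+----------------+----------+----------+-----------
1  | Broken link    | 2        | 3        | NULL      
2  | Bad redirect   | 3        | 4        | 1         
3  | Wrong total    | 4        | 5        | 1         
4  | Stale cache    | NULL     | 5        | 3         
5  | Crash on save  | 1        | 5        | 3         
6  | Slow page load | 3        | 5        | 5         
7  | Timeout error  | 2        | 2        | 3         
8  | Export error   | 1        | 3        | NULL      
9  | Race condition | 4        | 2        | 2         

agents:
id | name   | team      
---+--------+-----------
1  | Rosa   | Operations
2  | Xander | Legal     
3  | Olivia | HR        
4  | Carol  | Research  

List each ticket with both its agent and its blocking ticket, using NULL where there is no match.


Two LEFT JOINs from the same base table tickets: one to agents via agent_id, one to tickets itself via blocked_by. Both are LEFT so every ticket is preserved.
Match against agents:
  - ticket 1 (Broken link): agent_id=2 -> matches Xander
  - ticket 2 (Bad redirect): agent_id=3 -> matches Olivia
  - ticket 3 (Wrong total): agent_id=4 -> matches Carol
  - ticket 4 (Stale cache): agent_id=NULL, no match -> kept with NULL
  - ticket 5 (Crash on save): agent_id=1 -> matches Rosa
  - ticket 6 (Slow page load): agent_id=3 -> matches Olivia
  - ticket 7 (Timeout error): agent_id=2 -> matches Xander
  - ticket 8 (Export error): agent_id=1 -> matches Rosa
  - ticket 9 (Race condition): agent_id=4 -> matches Carol
Match against tickets (self):
  - ticket 1 (Broken link): blocked_by=NULL -> NULL
  - ticket 2 (Bad redirect): blocked_by=1 -> Broken link
  - ticket 3 (Wrong total): blocked_by=1 -> Broken link
  - ticket 4 (Stale cache): blocked_by=3 -> Wrong total
  - ticket 5 (Crash on save): blocked_by=3 -> Wrong total
  - ticket 6 (Slow page load): blocked_by=5 -> Crash on save
  - ticket 7 (Timeout error): blocked_by=3 -> Wrong total
  - ticket 8 (Export error): blocked_by=NULL -> NULL
  - ticket 9 (Race condition): blocked_by=2 -> Bad redirect

SQL:
SELECT a.title, b.name AS agent, c.title AS blocked_by
FROM tickets a
LEFT JOIN agents b ON a.agent_id = b.id
LEFT JOIN tickets c ON a.blocked_by = c.id

Result:
title          | agent  | blocked_by   
---------------+--------+--------------
Broken link    | Xander | NULL         
Bad redirect   | Olivia | Broken link  
Wrong total    | Carol  | Broken link  
Stale cache    | NULL   | Wrong total  
Crash on save  | Rosa   | Wrong total  
Slow page load | Olivia | Crash on save
Timeout error  | Xander | Wrong total  
Export error   | Rosa   | NULL         
Race condition | Carol  | Bad redirect 


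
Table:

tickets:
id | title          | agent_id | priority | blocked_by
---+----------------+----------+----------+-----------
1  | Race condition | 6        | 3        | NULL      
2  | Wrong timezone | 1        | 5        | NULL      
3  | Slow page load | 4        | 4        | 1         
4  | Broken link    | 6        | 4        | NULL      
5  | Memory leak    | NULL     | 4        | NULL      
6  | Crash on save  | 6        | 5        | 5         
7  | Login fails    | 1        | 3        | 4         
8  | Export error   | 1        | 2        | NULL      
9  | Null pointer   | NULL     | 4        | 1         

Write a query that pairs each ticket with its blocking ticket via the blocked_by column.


This is a self-join: tickets is joined to a second copy of itself, matching each row's blocked_by to another row's id. Use LEFT JOIN so rows with blocked_by=NULL are kept.
  - ticket 1 (Race condition): blocked_by=NULL -> NULL
  - ticket 2 (Wrong timezone): blocked_by=NULL -> NULL
  - ticket 3 (Slow page load): blocked_by=1 -> Race condition
  - ticket 4 (Broken link): blocked_by=NULL -> NULL
  - ticket 5 (Memory leak): blocked_by=NULL -> NULL
  - ticket 6 (Crash on save): blocked_by=5 -> Memory leak
  - ticket 7 (Login fails): blocked_by=4 -> Broken link
  - ticket 8 (Export error): blocked_by=NULL -> NULL
  - ticket 9 (Null pointer): blocked_by=1 -> Race condition

SQL:
SELECT a.title AS item, b.title AS blocked_by
FROM tickets a
LEFT JOIN tickets b ON a.blocked_by = b.id

Result:
item           | blocked_by    
---------------+---------------
Race condition | NULL          
Wrong timezone | NULL          
Slow page load | Race condition
Broken link    | NULL          
Memory leak    | NULL          
Crash on save  | Memory leak   
Login fails    | Broken link   
Export error   | NULL          
Null pointer   | Race condition


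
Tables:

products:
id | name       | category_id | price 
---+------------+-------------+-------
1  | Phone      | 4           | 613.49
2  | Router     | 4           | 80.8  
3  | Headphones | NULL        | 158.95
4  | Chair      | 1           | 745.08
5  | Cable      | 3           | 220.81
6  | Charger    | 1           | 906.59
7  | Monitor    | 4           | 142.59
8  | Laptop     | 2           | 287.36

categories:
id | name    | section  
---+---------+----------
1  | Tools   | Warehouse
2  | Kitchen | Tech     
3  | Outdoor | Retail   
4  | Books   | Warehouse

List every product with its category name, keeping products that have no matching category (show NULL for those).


LEFT JOIN keeps every row from products (the left table); where category_id has no match in categories, the category columns become NULL. Walk through each product:
  - product 1 (Phone): category_id=4 -> matches Books
  - product 2 (Router): category_id=4 -> matches Books
  - product 3 (Headphones): category_id=NULL, no match -> kept with NULL
  - product 4 (Chair): category_id=1 -> matches Tools
  - product 5 (Cable): category_id=3 -> matches Outdoor
  - product 6 (Charger): category_id=1 -> matches Tools
  - product 7 (Monitor): category_id=4 -> matches Books
  - product 8 (Laptop): category_id=2 -> matches Kitchen
All 8 rows appear; 1 has NULL category.

SQL:
SELECT a.name, b.name AS category
FROM products a
LEFT JOIN categories b ON a.category_id = b.id

Result:
name       | category
-----------+---------
Phone      | Books   
Router     | Books   
Headphones | NULL    
Chair      | Tools   
Cable      | Outdoor 
Charger    | Tools   
Monitor    | Books   
Laptop     | Kitchen 


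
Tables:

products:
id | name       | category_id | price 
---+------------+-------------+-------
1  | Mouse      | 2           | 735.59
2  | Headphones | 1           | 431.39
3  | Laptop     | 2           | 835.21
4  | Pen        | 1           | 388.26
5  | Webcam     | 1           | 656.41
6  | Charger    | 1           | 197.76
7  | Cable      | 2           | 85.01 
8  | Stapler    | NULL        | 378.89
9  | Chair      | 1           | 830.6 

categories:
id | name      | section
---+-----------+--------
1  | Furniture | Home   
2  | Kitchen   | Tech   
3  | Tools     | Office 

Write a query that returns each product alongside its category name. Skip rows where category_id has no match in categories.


INNER JOIN keeps only products rows whose category_id matches an id in categories. Walk through each product:
  - product 1 (Mouse): category_id=2 -> matches Kitchen
  - product 2 (Headphones): category_id=1 -> matches Furniture
  - product 3 (Laptop): category_id=2 -> matches Kitchen
  - product 4 (Pen): category_id=1 -> matches Furniture
  - product 5 (Webcam): category_id=1 -> matches Furniture
  - product 6 (Charger): category_id=1 -> matches Furniture
  - product 7 (Cable): category_id=2 -> matches Kitchen
  - product 8 (Stapler): category_id=NULL, no match -> dropped
  - product 9 (Chair): category_id=1 -> matches Furniture
So 1 of 9 rows is dropped.

SQL:
SELECT a.name, b.name AS category
FROM products a
INNER JOIN categories b ON a.category_id = b.id

Result:
name       | category 
-----------+----------
Mouse      | Kitchen  
Headphones | Furniture
Laptop     | Kitchen  
Pen        | Furniture
Webcam     | Furniture
Charger    | Furniture
Cable      | Kitchen  
Chair      | Furniture


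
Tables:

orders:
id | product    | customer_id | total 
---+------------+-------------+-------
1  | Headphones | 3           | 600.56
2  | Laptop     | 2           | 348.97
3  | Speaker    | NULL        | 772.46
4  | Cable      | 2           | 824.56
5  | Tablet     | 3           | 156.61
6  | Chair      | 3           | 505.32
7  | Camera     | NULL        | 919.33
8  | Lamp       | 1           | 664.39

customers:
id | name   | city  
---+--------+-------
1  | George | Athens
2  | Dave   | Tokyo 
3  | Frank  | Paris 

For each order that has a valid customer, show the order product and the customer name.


INNER JOIN keeps only orders rows whose customer_id matches an id in customers. Walk through each order:
  - order 1 (Headphones): customer_id=3 -> matches Frank
  - order 2 (Laptop): customer_id=2 -> matches Dave
  - order 3 (Speaker): customer_id=NULL, no match -> dropped
  - order 4 (Cable): customer_id=2 -> matches Dave
  - order 5 (Tablet): customer_id=3 -> matches Frank
  - order 6 (Chair): customer_id=3 -> matches Frank
  - order 7 (Camera): customer_id=NULL, no match -> dropped
  - order 8 (Lamp): customer_id=1 -> matches George
So 2 of 8 rows are dropped.

SQL:
SELECT a.product, b.name AS customer
FROM orders a
INNER JOIN customers b ON a.customer_id = b.id

Result:
product    | customer
-----------+---------
Headphones | Frank   
Laptop     | Dave    
Cable      | Dave    
Tablet     | Frank   
Chair      | Frank   
Lamp       | George  


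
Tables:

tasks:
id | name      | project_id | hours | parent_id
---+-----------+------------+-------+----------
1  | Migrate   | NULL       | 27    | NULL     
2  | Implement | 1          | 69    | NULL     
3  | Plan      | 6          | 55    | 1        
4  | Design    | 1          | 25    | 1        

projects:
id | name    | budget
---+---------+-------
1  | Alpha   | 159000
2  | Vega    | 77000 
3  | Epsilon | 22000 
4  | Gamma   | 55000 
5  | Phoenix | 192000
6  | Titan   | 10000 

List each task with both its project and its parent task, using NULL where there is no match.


Two LEFT JOINs from the same base table tasks: one to projects via project_id, one to tasks itself via parent_id. Both are LEFT so every task is preserved.
Match against projects:
  - task 1 (Migrate): project_id=NULL, no match -> kept with NULL
  - task 2 (Implement): project_id=1 -> matches Alpha
  - task 3 (Plan): project_id=6 -> matches Titan
  - task 4 (Design): project_id=1 -> matches Alpha
Match against tasks (self):
  - task 1 (Migrate): parent_id=NULL -> NULL
  - task 2 (Implement): parent_id=NULL -> NULL
  - task 3 (Plan): parent_id=1 -> Migrate
  - task 4 (Design): parent_id=1 -> Migrate

SQL:
SELECT a.name, b.name AS project, c.name AS parent
FROM tasks a
LEFT JOIN projects b ON a.project_id = b.id
LEFT JOIN tasks c ON a.parent_id = c.id

Result:
name      | project | parent 
----------+---------+--------
Migrate   | NULL    | NULL   
Implement | Alpha   | NULL   
Plan      | Titan   | Migrate
Design    | Alpha   | Migrate


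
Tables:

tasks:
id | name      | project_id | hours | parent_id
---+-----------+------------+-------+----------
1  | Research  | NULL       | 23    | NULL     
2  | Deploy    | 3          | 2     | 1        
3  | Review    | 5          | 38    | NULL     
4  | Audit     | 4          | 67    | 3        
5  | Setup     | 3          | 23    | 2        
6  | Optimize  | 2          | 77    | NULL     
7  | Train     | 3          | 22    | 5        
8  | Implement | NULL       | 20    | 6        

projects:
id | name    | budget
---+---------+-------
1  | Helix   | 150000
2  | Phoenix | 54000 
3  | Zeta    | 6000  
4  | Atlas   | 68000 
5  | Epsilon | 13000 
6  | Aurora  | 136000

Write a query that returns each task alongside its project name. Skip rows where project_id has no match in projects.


INNER JOIN keeps only tasks rows whose project_id matches an id in projects. Walk through each task:
  - task 1 (Research): project_id=NULL, no match -> dropped
  - task 2 (Deploy): project_id=3 -> matches Zeta
  - task 3 (Review): project_id=5 -> matches Epsilon
  - task 4 (Audit): project_id=4 -> matches Atlas
  - task 5 (Setup): project_id=3 -> matches Zeta
  - task 6 (Optimize): project_id=2 -> matches Phoenix
  - task 7 (Train): project_id=3 -> matches Zeta
  - task 8 (Implement): project_id=NULL, no match -> dropped
So 2 of 8 rows are dropped.

SQL:
SELECT a.name, b.name AS project
FROM tasks a
INNER JOIN projects b ON a.project_id = b.id

Result:
name     | project
---------+--------
Deploy   | Zeta   
Review   | Epsilon
Audit    | Atlas  
Setup    | Zeta   
Optimize | Phoenix
Train    | Zeta   


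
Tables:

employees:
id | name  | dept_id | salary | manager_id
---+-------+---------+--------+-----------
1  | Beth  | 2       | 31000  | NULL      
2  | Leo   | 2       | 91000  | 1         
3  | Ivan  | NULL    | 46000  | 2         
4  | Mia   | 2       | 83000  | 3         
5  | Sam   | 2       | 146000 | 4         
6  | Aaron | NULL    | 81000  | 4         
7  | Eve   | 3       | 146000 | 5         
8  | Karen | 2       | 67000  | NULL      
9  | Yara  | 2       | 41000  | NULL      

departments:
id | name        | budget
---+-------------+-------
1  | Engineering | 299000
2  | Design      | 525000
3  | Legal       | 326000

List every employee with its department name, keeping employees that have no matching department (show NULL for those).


LEFT JOIN keeps every row from employees (the left table); where dept_id has no match in departments, the department columns become NULL. Walk through each employee:
  - employee 1 (Beth): dept_id=2 -> matches Design
  - employee 2 (Leo): dept_id=2 -> matches Design
  - employee 3 (Ivan): dept_id=NULL, no match -> kept with NULL
  - employee 4 (Mia): dept_id=2 -> matches Design
  - employee 5 (Sam): dept_id=2 -> matches Design
  - employee 6 (Aaron): dept_id=NULL, no match -> kept with NULL
  - employee 7 (Eve): dept_id=3 -> matches Legal
  - employee 8 (Karen): dept_id=2 -> matches Design
  - employee 9 (Yara): dept_id=2 -> matches Design
All 9 rows appear; 2 have NULL department.

SQL:
SELECT a.name, b.name AS department
FROM employees a
LEFT JOIN departments b ON a.dept_id = b.id

Result:
name  | department
------+-----------
Beth  | Design    
Leo   | Design    
Ivan  | NULL      
Mia   | Design    
Sam   | Design    
Aaron | NULL      
Eve   | Legal     
Karen | Design    
Yara  | Design    


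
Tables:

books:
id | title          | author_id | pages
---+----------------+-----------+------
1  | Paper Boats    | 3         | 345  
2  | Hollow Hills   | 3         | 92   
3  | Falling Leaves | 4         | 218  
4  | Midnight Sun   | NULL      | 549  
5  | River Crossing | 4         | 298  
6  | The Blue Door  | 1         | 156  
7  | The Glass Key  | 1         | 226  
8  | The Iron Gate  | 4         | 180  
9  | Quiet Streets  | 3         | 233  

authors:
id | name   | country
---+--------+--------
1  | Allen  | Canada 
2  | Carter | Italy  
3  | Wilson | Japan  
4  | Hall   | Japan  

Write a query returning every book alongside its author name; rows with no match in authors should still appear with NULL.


LEFT JOIN keeps every row from books (the left table); where author_id has no match in authors, the author columns become NULL. Walk through each book:
  - book 1 (Paper Boats): author_id=3 -> matches Wilson
  - book 2 (Hollow Hills): author_id=3 -> matches Wilson
  - book 3 (Falling Leaves): author_id=4 -> matches Hall
  - book 4 (Midnight Sun): author_id=NULL, no match -> kept with NULL
  - book 5 (River Crossing): author_id=4 -> matches Hall
  - book 6 (The Blue Door): author_id=1 -> matches Allen
  - book 7 (The Glass Key): author_id=1 -> matches Allen
  - book 8 (The Iron Gate): author_id=4 -> matches Hall
  - book 9 (Quiet Streets): author_id=3 -> matches Wilson
All 9 rows appear; 1 has NULL author.

SQL:
SELECT a.title, b.name AS author
FROM books a
LEFT JOIN authors b ON a.author_id = b.id

Result:
title          | author
---------------+-------
Paper Boats    | Wilson
Hollow Hills   | Wilson
Falling Leaves | Hall  
Midnight Sun   | NULL  
River Crossing | Hall  
The Blue Door  | Allen 
The Glass Key  | Allen 
The Iron Gate  | Hall  
Quiet Streets  | Wilson


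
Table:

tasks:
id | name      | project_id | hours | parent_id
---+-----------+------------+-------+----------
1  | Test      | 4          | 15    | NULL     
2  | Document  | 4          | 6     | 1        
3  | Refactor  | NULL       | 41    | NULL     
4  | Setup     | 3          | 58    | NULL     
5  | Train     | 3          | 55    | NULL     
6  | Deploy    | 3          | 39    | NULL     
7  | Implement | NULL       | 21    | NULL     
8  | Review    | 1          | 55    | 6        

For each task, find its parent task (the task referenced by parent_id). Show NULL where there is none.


This is a self-join: tasks is joined to a second copy of itself, matching each row's parent_id to another row's id. Use LEFT JOIN so rows with parent_id=NULL are kept.
  - task 1 (Test): parent_id=NULL -> NULL
  - task 2 (Document): parent_id=1 -> Test
  - task 3 (Refactor): parent_id=NULL -> NULL
  - task 4 (Setup): parent_id=NULL -> NULL
  - task 5 (Train): parent_id=NULL -> NULL
  - task 6 (Deploy): parent_id=NULL -> NULL
  - task 7 (Implement): parent_id=NULL -> NULL
  - task 8 (Review): parent_id=6 -> Deploy

SQL:
SELECT a.name AS item, b.name AS parent
FROM tasks a
LEFT JOIN tasks b ON a.parent_id = b.id

Result:
item      | parent
----------+-------
Test      | NULL  
Document  | Test  
Refactor  | NULL  
Setup     | NULL  
Train     | NULL  
Deploy    | NULL  
Implement | NULL  
Review    | Deploy


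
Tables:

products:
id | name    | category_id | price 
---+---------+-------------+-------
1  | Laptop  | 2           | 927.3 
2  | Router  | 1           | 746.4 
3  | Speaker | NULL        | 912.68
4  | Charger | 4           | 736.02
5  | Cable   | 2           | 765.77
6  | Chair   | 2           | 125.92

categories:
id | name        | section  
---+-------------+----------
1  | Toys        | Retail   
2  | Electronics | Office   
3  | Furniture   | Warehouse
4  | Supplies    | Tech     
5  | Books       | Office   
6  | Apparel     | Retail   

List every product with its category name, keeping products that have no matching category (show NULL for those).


LEFT JOIN keeps every row from products (the left table); where category_id has no match in categories, the category columns become NULL. Walk through each product:
  - product 1 (Laptop): category_id=2 -> matches Electronics
  - product 2 (Router): category_id=1 -> matches Toys
  - product 3 (Speaker): category_id=NULL, no match -> kept with NULL
  - product 4 (Charger): category_id=4 -> matches Supplies
  - product 5 (Cable): category_id=2 -> matches Electronics
  - product 6 (Chair): category_id=2 -> matches Electronics
All 6 rows appear; 1 has NULL category.

SQL:
SELECT a.name, b.name AS category
FROM products a
LEFT JOIN categories b ON a.category_id = b.id

Result:
name    | category   
--------+------------
Laptop  | Electronics
Router  | Toys       
Speaker | NULL       
Charger | Supplies   
Cable   | Electronics
Chair   | Electronics


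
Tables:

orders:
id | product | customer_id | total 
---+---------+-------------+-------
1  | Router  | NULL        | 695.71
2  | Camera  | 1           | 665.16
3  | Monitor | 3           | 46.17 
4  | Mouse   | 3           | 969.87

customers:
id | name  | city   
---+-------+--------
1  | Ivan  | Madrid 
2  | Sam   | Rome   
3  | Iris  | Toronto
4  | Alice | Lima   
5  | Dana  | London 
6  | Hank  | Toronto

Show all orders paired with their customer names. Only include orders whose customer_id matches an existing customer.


INNER JOIN keeps only orders rows whose customer_id matches an id in customers. Walk through each order:
  - order 1 (Router): customer_id=NULL, no match -> dropped
  - order 2 (Camera): customer_id=1 -> matches Ivan
  - order 3 (Monitor): customer_id=3 -> matches Iris
  - order 4 (Mouse): customer_id=3 -> matches Iris
So 1 of 4 rows is dropped.

SQL:
SELECT a.product, b.name AS customer
FROM orders a
INNER JOIN customers b ON a.customer_id = b.id

Result:
product | customer
--------+---------
Camera  | Ivan    
Monitor | Iris    
Mouse   | Iris    


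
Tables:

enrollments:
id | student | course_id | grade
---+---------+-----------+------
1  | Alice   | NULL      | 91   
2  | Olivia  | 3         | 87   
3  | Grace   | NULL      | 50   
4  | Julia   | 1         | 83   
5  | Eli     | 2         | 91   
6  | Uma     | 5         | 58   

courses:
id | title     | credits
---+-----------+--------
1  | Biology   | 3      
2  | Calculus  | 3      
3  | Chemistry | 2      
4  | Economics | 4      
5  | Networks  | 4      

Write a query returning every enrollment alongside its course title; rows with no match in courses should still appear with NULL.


LEFT JOIN keeps every row from enrollments (the left table); where course_id has no match in courses, the course columns become NULL. Walk through each enrollment:
  - enrollment 1 (Alice): course_id=NULL, no match -> kept with NULL
  - enrollment 2 (Olivia): course_id=3 -> matches Chemistry
  - enrollment 3 (Grace): course_id=NULL, no match -> kept with NULL
  - enrollment 4 (Julia): course_id=1 -> matches Biology
  - enrollment 5 (Eli): course_id=2 -> matches Calculus
  - enrollment 6 (Uma): course_id=5 -> matches Networks
All 6 rows appear; 2 have NULL course.

SQL:
SELECT a.student, b.title AS course
FROM enrollments a
LEFT JOIN courses b ON a.course_id = b.id

Result:
student | course   
--------+----------
Alice   | NULL     
Olivia  | Chemistry
Grace   | NULL     
Julia   | Biology  
Eli     | Calculus 
Uma     | Networks 


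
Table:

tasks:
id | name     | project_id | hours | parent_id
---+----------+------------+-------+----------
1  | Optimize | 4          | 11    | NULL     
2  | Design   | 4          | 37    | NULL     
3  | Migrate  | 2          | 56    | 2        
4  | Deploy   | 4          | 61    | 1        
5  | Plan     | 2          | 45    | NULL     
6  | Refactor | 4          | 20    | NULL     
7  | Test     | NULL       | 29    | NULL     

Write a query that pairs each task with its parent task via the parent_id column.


This is a self-join: tasks is joined to a second copy of itself, matching each row's parent_id to another row's id. Use LEFT JOIN so rows with parent_id=NULL are kept.
  - task 1 (Optimize): parent_id=NULL -> NULL
  - task 2 (Design): parent_id=NULL -> NULL
  - task 3 (Migrate): parent_id=2 -> Design
  - task 4 (Deploy): parent_id=1 -> Optimize
  - task 5 (Plan): parent_id=NULL -> NULL
  - task 6 (Refactor): parent_id=NULL -> NULL
  - task 7 (Test): parent_id=NULL -> NULL

SQL:
SELECT a.name AS item, b.name AS parent
FROM tasks a
LEFT JOIN tasks b ON a.parent_id = b.id

Result:
item     | parent  
---------+---------
Optimize | NULL    
Design   | NULL    
Migrate  | Design  
Deploy   | Optimize
Plan     | NULL    
Refactor | NULL    
Test     | NULL    


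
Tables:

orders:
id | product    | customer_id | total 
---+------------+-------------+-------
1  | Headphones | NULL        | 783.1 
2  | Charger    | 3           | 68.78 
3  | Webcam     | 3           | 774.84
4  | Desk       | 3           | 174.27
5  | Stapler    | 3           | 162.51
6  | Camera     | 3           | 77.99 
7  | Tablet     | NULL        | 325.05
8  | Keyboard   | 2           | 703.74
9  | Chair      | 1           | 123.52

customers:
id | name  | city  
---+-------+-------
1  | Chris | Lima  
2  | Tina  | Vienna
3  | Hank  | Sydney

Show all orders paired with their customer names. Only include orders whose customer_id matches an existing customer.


INNER JOIN keeps only orders rows whose customer_id matches an id in customers. Walk through each order:
  - order 1 (Headphones): customer_id=NULL, no match -> dropped
  - order 2 (Charger): customer_id=3 -> matches Hank
  - order 3 (Webcam): customer_id=3 -> matches Hank
  - order 4 (Desk): customer_id=3 -> matches Hank
  - order 5 (Stapler): customer_id=3 -> matches Hank
  - order 6 (Camera): customer_id=3 -> matches Hank
  - order 7 (Tablet): customer_id=NULL, no match -> dropped
  - order 8 (Keyboard): customer_id=2 -> matches Tina
  - order 9 (Chair): customer_id=1 -> matches Chris
So 2 of 9 rows are dropped.

SQL:
SELECT a.product, b.name AS customer
FROM orders a
INNER JOIN customers b ON a.customer_id = b.id

Result:
product  | customer
---------+---------
Charger  | Hank    
Webcam   | Hank    
Desk     | Hank    
Stapler  | Hank    
Camera   | Hank    
Keyboard | Tina    
Chair    | Chris   


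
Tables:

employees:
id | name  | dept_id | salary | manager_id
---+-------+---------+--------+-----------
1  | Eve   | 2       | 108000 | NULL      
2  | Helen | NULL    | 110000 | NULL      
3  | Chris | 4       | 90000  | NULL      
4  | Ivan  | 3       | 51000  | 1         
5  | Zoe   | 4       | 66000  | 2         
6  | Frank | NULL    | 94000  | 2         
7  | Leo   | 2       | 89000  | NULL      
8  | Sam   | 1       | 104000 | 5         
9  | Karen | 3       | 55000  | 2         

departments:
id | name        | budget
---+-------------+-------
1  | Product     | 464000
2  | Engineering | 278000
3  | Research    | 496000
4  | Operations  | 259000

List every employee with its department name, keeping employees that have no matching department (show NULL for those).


LEFT JOIN keeps every row from employees (the left table); where dept_id has no match in departments, the department columns become NULL. Walk through each employee:
  - employee 1 (Eve): dept_id=2 -> matches Engineering
  - employee 2 (Helen): dept_id=NULL, no match -> kept with NULL
  - employee 3 (Chris): dept_id=4 -> matches Operations
  - employee 4 (Ivan): dept_id=3 -> matches Research
  - employee 5 (Zoe): dept_id=4 -> matches Operations
  - employee 6 (Frank): dept_id=NULL, no match -> kept with NULL
  - employee 7 (Leo): dept_id=2 -> matches Engineering
  - employee 8 (Sam): dept_id=1 -> matches Product
  - employee 9 (Karen): dept_id=3 -> matches Research
All 9 rows appear; 2 have NULL department.

SQL:
SELECT a.name, b.name AS department
FROM employees a
LEFT JOIN departments b ON a.dept_id = b.id

Result:
name  | department 
------+------------
Eve   | Engineering
Helen | NULL       
Chris | Operations 
Ivan  | Research   
Zoe   | Operations 
Frank | NULL       
Leo   | Engineering
Sam   | Product    
Karen | Research   


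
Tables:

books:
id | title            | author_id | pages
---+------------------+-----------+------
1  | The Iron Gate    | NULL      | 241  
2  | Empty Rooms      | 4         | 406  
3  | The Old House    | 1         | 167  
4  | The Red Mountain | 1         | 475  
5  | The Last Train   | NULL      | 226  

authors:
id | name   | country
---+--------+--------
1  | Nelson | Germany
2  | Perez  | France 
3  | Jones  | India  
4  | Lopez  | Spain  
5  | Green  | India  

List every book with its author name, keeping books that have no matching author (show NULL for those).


LEFT JOIN keeps every row from books (the left table); where author_id has no match in authors, the author columns become NULL. Walk through each book:
  - book 1 (The Iron Gate): author_id=NULL, no match -> kept with NULL
  - book 2 (Empty Rooms): author_id=4 -> matches Lopez
  - book 3 (The Old House): author_id=1 -> matches Nelson
  - book 4 (The Red Mountain): author_id=1 -> matches Nelson
  - book 5 (The Last Train): author_id=NULL, no match -> kept with NULL
All 5 rows appear; 2 have NULL author.

SQL:
SELECT a.title, b.name AS author
FROM books a
LEFT JOIN authors b ON a.author_id = b.id

Result:
title            | author
-----------------+-------
The Iron Gate    | NULL  
Empty Rooms      | Lopez 
The Old House    | Nelson
The Red Mountain | Nelson
The Last Train   | NULL  


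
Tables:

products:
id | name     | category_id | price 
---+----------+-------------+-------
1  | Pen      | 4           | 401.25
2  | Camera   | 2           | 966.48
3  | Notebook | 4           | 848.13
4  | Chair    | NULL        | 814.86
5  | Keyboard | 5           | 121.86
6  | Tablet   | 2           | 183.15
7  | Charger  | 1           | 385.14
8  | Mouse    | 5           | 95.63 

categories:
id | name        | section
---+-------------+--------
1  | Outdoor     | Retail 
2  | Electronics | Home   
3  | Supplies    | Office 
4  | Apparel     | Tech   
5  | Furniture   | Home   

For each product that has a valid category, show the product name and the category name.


INNER JOIN keeps only products rows whose category_id matches an id in categories. Walk through each product:
  - product 1 (Pen): category_id=4 -> matches Apparel
  - product 2 (Camera): category_id=2 -> matches Electronics
  - product 3 (Notebook): category_id=4 -> matches Apparel
  - product 4 (Chair): category_id=NULL, no match -> dropped
  - product 5 (Keyboard): category_id=5 -> matches Furniture
  - product 6 (Tablet): category_id=2 -> matches Electronics
  - product 7 (Charger): category_id=1 -> matches Outdoor
  - product 8 (Mouse): category_id=5 -> matches Furniture
So 1 of 8 rows is dropped.

SQL:
SELECT a.name, b.name AS category
FROM products a
INNER JOIN categories b ON a.category_id = b.id

Result:
name     | category   
---------+------------
Pen      | Apparel    
Camera   | Electronics
Notebook | Apparel    
Keyboard | Furniture  
Tablet   | Electronics
Charger  | Outdoor    
Mouse    | Furniture  


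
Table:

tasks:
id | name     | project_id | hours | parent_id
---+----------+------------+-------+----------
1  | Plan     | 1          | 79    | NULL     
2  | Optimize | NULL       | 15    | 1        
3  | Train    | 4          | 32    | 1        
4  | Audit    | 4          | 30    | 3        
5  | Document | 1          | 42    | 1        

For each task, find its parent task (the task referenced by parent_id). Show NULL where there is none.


This is a self-join: tasks is joined to a second copy of itself, matching each row's parent_id to another row's id. Use LEFT JOIN so rows with parent_id=NULL are kept.
  - task 1 (Plan): parent_id=NULL -> NULL
  - task 2 (Optimize): parent_id=1 -> Plan
  - task 3 (Train): parent_id=1 -> Plan
  - task 4 (Audit): parent_id=3 -> Train
  - task 5 (Document): parent_id=1 -> Plan

SQL:
SELECT a.name AS item, b.name AS parent
FROM tasks a
LEFT JOIN tasks b ON a.parent_id = b.id

Result:
item     | parent
---------+-------
Plan     | NULL  
Optimize | Plan  
Train    | Plan  
Audit    | Train 
Document | Plan  


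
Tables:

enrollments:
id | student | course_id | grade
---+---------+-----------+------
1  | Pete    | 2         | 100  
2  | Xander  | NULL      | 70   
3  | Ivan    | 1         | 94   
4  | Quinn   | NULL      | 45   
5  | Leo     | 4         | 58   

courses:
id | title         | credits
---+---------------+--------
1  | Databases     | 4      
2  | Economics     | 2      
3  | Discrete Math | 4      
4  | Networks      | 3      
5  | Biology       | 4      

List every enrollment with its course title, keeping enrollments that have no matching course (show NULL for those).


LEFT JOIN keeps every row from enrollments (the left table); where course_id has no match in courses, the course columns become NULL. Walk through each enrollment:
  - enrollment 1 (Pete): course_id=2 -> matches Economics
  - enrollment 2 (Xander): course_id=NULL, no match -> kept with NULL
  - enrollment 3 (Ivan): course_id=1 -> matches Databases
  - enrollment 4 (Quinn): course_id=NULL, no match -> kept with NULL
  - enrollment 5 (Leo): course_id=4 -> matches Networks
All 5 rows appear; 2 have NULL course.

SQL:
SELECT a.student, b.title AS course
FROM enrollments a
LEFT JOIN courses b ON a.course_id = b.id

Result:
student | course   
--------+----------
Pete    | Economics
Xander  | NULL     
Ivan    | Databases
Quinn   | NULL     
Leo     | Networks 


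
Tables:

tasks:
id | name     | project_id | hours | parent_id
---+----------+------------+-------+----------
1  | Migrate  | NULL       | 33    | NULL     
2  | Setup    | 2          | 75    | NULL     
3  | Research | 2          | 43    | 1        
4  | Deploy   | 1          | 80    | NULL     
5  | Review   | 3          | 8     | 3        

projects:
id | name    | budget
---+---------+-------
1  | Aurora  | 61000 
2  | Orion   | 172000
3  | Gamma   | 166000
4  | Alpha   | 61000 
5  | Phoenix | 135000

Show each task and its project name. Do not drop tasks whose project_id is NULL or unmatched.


LEFT JOIN keeps every row from tasks (the left table); where project_id has no match in projects, the project columns become NULL. Walk through each task:
  - task 1 (Migrate): project_id=NULL, no match -> kept with NULL
  - task 2 (Setup): project_id=2 -> matches Orion
  - task 3 (Research): project_id=2 -> matches Orion
  - task 4 (Deploy): project_id=1 -> matches Aurora
  - task 5 (Review): project_id=3 -> matches Gamma
All 5 rows appear; 1 has NULL project.

SQL:
SELECT a.name, b.name AS project
FROM tasks a
LEFT JOIN projects b ON a.project_id = b.id

Result:
name     | project
---------+--------
Migrate  | NULL   
Setup    | Orion  
Research | Orion  
Deploy   | Aurora 
Review   | Gamma  


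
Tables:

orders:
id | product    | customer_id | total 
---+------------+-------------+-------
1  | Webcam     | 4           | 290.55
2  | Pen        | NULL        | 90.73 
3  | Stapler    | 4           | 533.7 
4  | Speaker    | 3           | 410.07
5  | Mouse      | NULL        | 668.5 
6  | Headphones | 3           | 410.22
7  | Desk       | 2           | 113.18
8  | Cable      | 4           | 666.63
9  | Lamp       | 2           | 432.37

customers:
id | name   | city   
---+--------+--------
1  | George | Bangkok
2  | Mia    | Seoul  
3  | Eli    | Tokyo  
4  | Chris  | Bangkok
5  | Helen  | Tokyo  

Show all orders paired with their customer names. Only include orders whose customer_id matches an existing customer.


INNER JOIN keeps only orders rows whose customer_id matches an id in customers. Walk through each order:
  - order 1 (Webcam): customer_id=4 -> matches Chris
  - order 2 (Pen): customer_id=NULL, no match -> dropped
  - order 3 (Stapler): customer_id=4 -> matches Chris
  - order 4 (Speaker): customer_id=3 -> matches Eli
  - order 5 (Mouse): customer_id=NULL, no match -> dropped
  - order 6 (Headphones): customer_id=3 -> matches Eli
  - order 7 (Desk): customer_id=2 -> matches Mia
  - order 8 (Cable): customer_id=4 -> matches Chris
  - order 9 (Lamp): customer_id=2 -> matches Mia
So 2 of 9 rows are dropped.

SQL:
SELECT a.product, b.name AS customer
FROM orders a
INNER JOIN customers b ON a.customer_id = b.id

Result:
product    | customer
-----------+---------
Webcam     | Chris   
Stapler    | Chris   
Speaker    | Eli     
Headphones | Eli     
Desk       | Mia     
Cable      | Chris   
Lamp       | Mia     


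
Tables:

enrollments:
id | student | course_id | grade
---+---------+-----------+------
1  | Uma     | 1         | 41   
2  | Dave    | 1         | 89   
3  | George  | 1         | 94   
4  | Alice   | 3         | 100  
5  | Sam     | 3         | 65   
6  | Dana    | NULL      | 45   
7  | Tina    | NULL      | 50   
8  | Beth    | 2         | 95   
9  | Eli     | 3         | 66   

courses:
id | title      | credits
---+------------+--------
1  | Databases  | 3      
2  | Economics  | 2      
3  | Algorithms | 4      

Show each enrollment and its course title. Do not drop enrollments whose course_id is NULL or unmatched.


LEFT JOIN keeps every row from enrollments (the left table); where course_id has no match in courses, the course columns become NULL. Walk through each enrollment:
  - enrollment 1 (Uma): course_id=1 -> matches Databases
  - enrollment 2 (Dave): course_id=1 -> matches Databases
  - enrollment 3 (George): course_id=1 -> matches Databases
  - enrollment 4 (Alice): course_id=3 -> matches Algorithms
  - enrollment 5 (Sam): course_id=3 -> matches Algorithms
  - enrollment 6 (Dana): course_id=NULL, no match -> kept with NULL
  - enrollment 7 (Tina): course_id=NULL, no match -> kept with NULL
  - enrollment 8 (Beth): course_id=2 -> matches Economics
  - enrollment 9 (Eli): course_id=3 -> matches Algorithms
All 9 rows appear; 2 have NULL course.

SQL:
SELECT a.student, b.title AS course
FROM enrollments a
LEFT JOIN courses b ON a.course_id = b.id

Result:
student | course    
--------+-----------
Uma     | Databases 
Dave    | Databases 
George  | Databases 
Alice   | Algorithms
Sam     | Algorithms
Dana    | NULL      
Tina    | NULL      
Beth    | Economics 
Eli     | Algorithms


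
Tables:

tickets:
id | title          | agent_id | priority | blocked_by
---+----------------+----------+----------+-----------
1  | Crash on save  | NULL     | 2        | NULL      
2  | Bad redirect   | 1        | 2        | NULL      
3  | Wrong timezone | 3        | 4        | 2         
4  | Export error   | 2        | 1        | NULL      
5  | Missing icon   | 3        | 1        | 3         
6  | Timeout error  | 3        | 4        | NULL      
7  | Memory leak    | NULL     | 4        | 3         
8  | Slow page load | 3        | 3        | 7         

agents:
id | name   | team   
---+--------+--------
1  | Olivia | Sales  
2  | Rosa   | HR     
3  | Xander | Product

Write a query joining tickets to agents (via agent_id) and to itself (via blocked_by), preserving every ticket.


Two LEFT JOINs from the same base table tickets: one to agents via agent_id, one to tickets itself via blocked_by. Both are LEFT so every ticket is preserved.
Match against agents:
  - ticket 1 (Crash on save): agent_id=NULL, no match -> kept with NULL
  - ticket 2 (Bad redirect): agent_id=1 -> matches Olivia
  - ticket 3 (Wrong timezone): agent_id=3 -> matches Xander
  - ticket 4 (Export error): agent_id=2 -> matches Rosa
  - ticket 5 (Missing icon): agent_id=3 -> matches Xander
  - ticket 6 (Timeout error): agent_id=3 -> matches Xander
  - ticket 7 (Memory leak): agent_id=NULL, no match -> kept with NULL
  - ticket 8 (Slow page load): agent_id=3 -> matches Xander
Match against tickets (self):
  - ticket 1 (Crash on save): blocked_by=NULL -> NULL
  - ticket 2 (Bad redirect): blocked_by=NULL -> NULL
  - ticket 3 (Wrong timezone): blocked_by=2 -> Bad redirect
  - ticket 4 (Export error): blocked_by=NULL -> NULL
  - ticket 5 (Missing icon): blocked_by=3 -> Wrong timezone
  - ticket 6 (Timeout error): blocked_by=NULL -> NULL
  - ticket 7 (Memory leak): blocked_by=3 -> Wrong timezone
  - ticket 8 (Slow page load): blocked_by=7 -> Memory leak

SQL:
SELECT a.title, b.name AS agent, c.title AS blocked_by
FROM tickets a
LEFT JOIN agents b ON a.agent_id = b.id
LEFT JOIN tickets c ON a.blocked_by = c.id

Result:
title          | agent  | blocked_by    
---------------+--------+---------------
Crash on save  | NULL   | NULL          
Bad redirect   | Olivia | NULL          
Wrong timezone | Xander | Bad redirect  
Export error   | Rosa   | NULL          
Missing icon   | Xander | Wrong timezone
Timeout error  | Xander | NULL          
Memory leak    | NULL   | Wrong timezone
Slow page load | Xander | Memory leak   
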